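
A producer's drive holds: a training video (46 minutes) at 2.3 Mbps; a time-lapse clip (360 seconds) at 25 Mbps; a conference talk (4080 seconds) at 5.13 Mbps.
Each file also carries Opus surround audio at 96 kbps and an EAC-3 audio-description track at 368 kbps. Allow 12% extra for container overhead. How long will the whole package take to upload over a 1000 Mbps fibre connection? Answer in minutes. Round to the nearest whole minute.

1 minutes

Audio total: 96 + 368 = 464 kbps = 0.464 Mbps.
training video: 2.764 Mbps × 2760 s × 1.12 = 8544.1 Mb
time-lapse clip: 25.464 Mbps × 360 s × 1.12 = 10267.1 Mb
conference talk: 5.594 Mbps × 4080 s × 1.12 = 25562.3 Mb
Total: 44373.5 Mb = 5546.7 MB.
At 1000 Mbps: 44373.5 / 1000 = 44 s ≈ 0.74 minutes.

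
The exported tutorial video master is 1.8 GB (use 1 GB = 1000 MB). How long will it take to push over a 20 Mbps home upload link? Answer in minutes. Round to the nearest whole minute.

File: 1.8 GB = 14400.0 Mb.
At 20 Mbps: 14400.0 / 20 = 720.0 s ≈ 12 minutes.

12 minutes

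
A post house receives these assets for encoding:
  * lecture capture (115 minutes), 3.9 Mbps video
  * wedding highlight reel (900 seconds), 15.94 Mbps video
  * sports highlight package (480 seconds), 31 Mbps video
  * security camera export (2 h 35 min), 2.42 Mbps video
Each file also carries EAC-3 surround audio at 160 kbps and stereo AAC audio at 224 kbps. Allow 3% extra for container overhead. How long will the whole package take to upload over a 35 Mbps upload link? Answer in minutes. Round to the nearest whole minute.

42 minutes

Audio total: 160 + 224 = 384 kbps = 0.384 Mbps.
lecture capture: 4.284 Mbps × 6900 s × 1.03 = 30446.4 Mb
wedding highlight reel: 16.324 Mbps × 900 s × 1.03 = 15132.3 Mb
sports highlight package: 31.384 Mbps × 480 s × 1.03 = 15516.2 Mb
security camera export: 2.804 Mbps × 9300 s × 1.03 = 26859.5 Mb
Total: 87954.5 Mb = 10994.3 MB.
At 35 Mbps: 87954.5 / 35 = 2513 s ≈ 41.9 minutes.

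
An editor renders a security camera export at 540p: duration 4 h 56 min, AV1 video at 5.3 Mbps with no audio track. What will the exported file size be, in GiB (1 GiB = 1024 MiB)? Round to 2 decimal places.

4 h 56 min = 296 min = 17760 s
Total bitrate: 5.3 Mbps.
Stream data: 5.300 Mbps × 17760 s = 94128.0 Mb.
94,128 Mb = 11,766,000,000 bytes ÷ 1,073,741,824 = 10.96 GiB.

10.96 GiB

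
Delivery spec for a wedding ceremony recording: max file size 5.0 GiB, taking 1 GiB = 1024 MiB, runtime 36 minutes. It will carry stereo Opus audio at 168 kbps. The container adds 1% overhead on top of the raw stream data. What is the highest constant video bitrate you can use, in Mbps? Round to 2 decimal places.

Budget: 5.0 GiB = 42949.7 Mb.
Stream payload after overhead: 42949.7 / 1.01 = 42524.4 Mb.
36 min = 2160 s
Total bitrate budget: 42524.4 Mb / 2160 s = 19.687 Mbps.
Audio: 168 kbps = 0.168 Mbps.
Video: 19.687 − 0.168 = 19.519 Mbps.

19.52 Mbps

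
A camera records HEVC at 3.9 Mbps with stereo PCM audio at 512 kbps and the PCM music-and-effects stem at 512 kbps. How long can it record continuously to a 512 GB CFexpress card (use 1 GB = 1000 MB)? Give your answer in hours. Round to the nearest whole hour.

Audio total: 512 + 512 = 1024 kbps = 1.024 Mbps.
Total bitrate: 3.9 + 1.024 = 4.924 Mbps.
Capacity: 512 GB = 4,096,000 Mb.
Recording time: 4,096,000 / 4.924 = 831,844 s ≈ 231 hours.

231 hours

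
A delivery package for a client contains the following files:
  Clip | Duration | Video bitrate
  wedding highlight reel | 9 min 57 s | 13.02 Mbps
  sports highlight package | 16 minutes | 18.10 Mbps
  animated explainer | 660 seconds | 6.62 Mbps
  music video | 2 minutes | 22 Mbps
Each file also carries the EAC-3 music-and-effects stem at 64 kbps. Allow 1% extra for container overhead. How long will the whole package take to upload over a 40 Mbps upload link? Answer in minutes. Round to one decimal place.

Audio: 64 kbps = 0.064 Mbps.
wedding highlight reel: 13.084 Mbps × 597 s × 1.01 = 7889.3 Mb
sports highlight package: 18.164 Mbps × 960 s × 1.01 = 17611.8 Mb
animated explainer: 6.684 Mbps × 660 s × 1.01 = 4455.6 Mb
music video: 22.064 Mbps × 120 s × 1.01 = 2674.2 Mb
Total: 32630.8 Mb = 4078.8 MB.
At 40 Mbps: 32630.8 / 40 = 816 s ≈ 13.6 minutes.

13.6 minutes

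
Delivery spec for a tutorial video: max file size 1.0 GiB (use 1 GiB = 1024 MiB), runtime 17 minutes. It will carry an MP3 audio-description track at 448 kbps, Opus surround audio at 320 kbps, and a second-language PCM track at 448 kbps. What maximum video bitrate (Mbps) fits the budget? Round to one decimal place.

7.2 Mbps

Budget: 1.0 GiB = 8589.9 Mb.
17 min = 1020 s
Total bitrate budget: 8589.9 Mb / 1020 s = 8.422 Mbps.
Audio total: 448 + 320 + 448 = 1216 kbps = 1.216 Mbps.
Video: 8.422 − 1.216 = 7.206 Mbps.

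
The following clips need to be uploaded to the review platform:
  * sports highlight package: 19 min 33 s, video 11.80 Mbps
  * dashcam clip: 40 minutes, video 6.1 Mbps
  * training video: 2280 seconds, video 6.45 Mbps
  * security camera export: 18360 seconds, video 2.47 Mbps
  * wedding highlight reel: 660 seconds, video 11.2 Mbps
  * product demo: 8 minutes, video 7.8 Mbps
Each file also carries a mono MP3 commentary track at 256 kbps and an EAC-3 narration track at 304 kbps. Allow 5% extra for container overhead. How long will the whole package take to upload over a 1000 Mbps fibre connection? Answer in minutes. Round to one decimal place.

Audio total: 256 + 304 = 560 kbps = 0.560 Mbps.
sports highlight package: 12.360 Mbps × 1173 s × 1.05 = 15223.2 Mb
dashcam clip: 6.660 Mbps × 2400 s × 1.05 = 16783.2 Mb
training video: 7.010 Mbps × 2280 s × 1.05 = 16781.9 Mb
security camera export: 3.030 Mbps × 18360 s × 1.05 = 58412.3 Mb
wedding highlight reel: 11.760 Mbps × 660 s × 1.05 = 8149.7 Mb
product demo: 8.360 Mbps × 480 s × 1.05 = 4213.4 Mb
Total: 119563.8 Mb = 14945.5 MB.
At 1000 Mbps: 119563.8 / 1000 = 120 s ≈ 1.99 minutes.

2.0 minutes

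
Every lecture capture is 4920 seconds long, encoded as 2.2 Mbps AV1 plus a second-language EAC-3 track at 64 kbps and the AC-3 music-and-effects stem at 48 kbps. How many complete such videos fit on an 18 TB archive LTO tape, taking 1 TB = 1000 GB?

12659

Audio total: 64 + 48 = 112 kbps = 0.112 Mbps.
Total bitrate: 2.312 Mbps.
Per item: 2.312 Mbps × 4920 s = 11,375 Mb = 1,422 MB.
Capacity: 18 TB = 144,000,000 Mb; 12659.30 items → 12659 complete.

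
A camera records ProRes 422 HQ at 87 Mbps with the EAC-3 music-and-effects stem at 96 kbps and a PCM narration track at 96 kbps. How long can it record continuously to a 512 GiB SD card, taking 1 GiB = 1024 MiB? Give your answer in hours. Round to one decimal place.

Audio total: 96 + 96 = 192 kbps = 0.192 Mbps.
Total bitrate: 87 + 0.192 = 87.192 Mbps.
Capacity: 512 GiB = 4,398,047 Mb.
Recording time: 4,398,047 / 87.192 = 50,441 s ≈ 14.0 hours.

14.0 hours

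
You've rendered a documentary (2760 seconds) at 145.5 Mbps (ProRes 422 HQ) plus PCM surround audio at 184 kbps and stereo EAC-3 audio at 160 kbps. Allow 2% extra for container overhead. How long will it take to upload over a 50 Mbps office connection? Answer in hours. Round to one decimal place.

Audio total: 184 + 160 = 344 kbps = 0.344 Mbps.
Total bitrate: 145.844 Mbps.
File: 145.844 Mbps × 2760 s = 402529.4 Mb.
With 2% container overhead: ×1.02. → 410580.0 Mb.
At 50 Mbps: 410580.0 / 50 = 8211.6 s ≈ 2.28 hours.

2.3 hours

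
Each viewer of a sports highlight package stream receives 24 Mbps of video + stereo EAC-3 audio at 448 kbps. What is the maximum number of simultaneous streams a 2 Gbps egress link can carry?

81

Audio: 448 kbps = 0.448 Mbps.
Per-viewer media rate: 24.448 Mbps.
2 Gbps = 2,000 Mbps; 2,000 / 24.448 = 81.81 → 81 viewers.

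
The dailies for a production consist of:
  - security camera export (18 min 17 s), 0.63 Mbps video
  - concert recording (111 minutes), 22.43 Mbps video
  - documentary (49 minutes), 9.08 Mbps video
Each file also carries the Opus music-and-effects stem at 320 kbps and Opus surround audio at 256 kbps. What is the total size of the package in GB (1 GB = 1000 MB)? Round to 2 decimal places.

22.87 GB

Audio total: 320 + 256 = 576 kbps = 0.576 Mbps.
security camera export: 1.206 Mbps × 1097 s = 1323.0 Mb
concert recording: 23.006 Mbps × 6660 s = 153220.0 Mb
documentary: 9.656 Mbps × 2940 s = 28388.6 Mb
Total: 182931.6 Mb = 22866.4 MB.
= 22.87 GB.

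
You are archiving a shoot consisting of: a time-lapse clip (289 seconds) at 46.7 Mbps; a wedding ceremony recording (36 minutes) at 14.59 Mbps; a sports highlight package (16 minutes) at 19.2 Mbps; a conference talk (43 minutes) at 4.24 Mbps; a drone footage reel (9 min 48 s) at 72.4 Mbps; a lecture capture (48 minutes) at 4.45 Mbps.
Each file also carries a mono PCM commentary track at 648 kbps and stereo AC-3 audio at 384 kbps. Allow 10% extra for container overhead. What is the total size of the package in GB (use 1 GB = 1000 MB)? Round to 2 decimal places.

19.19 GB

Audio total: 648 + 384 = 1032 kbps = 1.032 Mbps.
time-lapse clip: 47.732 Mbps × 289 s × 1.10 = 15174.0 Mb
wedding ceremony recording: 15.622 Mbps × 2160 s × 1.10 = 37117.9 Mb
sports highlight package: 20.232 Mbps × 960 s × 1.10 = 21365.0 Mb
conference talk: 5.272 Mbps × 2580 s × 1.10 = 14961.9 Mb
drone footage reel: 73.432 Mbps × 588 s × 1.10 = 47495.8 Mb
lecture capture: 5.482 Mbps × 2880 s × 1.10 = 17367.0 Mb
Total: 153481.6 Mb = 19185.2 MB.
= 19.19 GB.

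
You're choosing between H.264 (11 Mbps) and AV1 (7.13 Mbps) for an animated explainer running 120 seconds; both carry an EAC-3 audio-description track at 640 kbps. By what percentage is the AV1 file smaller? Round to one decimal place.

33.2%

Audio: 640 kbps = 0.640 Mbps.
H.264: 11.640 Mbps × 120 s = 1396.8 Mb = 166.512 MiB.
AV1: 7.770 Mbps × 120 s = 932.4 Mb = 111.151 MiB.
Reduction: (1 − 111.151/166.512) × 100 = 33.25%.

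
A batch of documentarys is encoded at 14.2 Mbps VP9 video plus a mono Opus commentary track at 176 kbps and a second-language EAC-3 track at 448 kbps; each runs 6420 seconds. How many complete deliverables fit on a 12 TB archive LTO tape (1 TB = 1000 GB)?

Audio total: 176 + 448 = 624 kbps = 0.624 Mbps.
Total bitrate: 14.824 Mbps.
Per item: 14.824 Mbps × 6420 s = 95,170 Mb = 11,896 MB.
Capacity: 12 TB = 96,000,000 Mb; 1008.72 items → 1008 complete.

1008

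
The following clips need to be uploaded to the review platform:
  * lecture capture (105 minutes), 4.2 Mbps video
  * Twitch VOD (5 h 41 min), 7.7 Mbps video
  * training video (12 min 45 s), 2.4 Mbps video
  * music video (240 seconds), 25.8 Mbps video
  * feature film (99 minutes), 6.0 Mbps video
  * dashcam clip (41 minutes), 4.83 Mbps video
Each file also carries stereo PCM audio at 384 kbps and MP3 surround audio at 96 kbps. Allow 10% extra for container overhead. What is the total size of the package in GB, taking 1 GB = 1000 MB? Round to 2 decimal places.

Audio total: 384 + 96 = 480 kbps = 0.480 Mbps.
lecture capture: 4.680 Mbps × 6300 s × 1.10 = 32432.4 Mb
Twitch VOD: 8.180 Mbps × 20460 s × 1.10 = 184099.1 Mb
training video: 2.880 Mbps × 765 s × 1.10 = 2423.5 Mb
music video: 26.280 Mbps × 240 s × 1.10 = 6937.9 Mb
feature film: 6.480 Mbps × 5940 s × 1.10 = 42340.3 Mb
dashcam clip: 5.310 Mbps × 2460 s × 1.10 = 14368.9 Mb
Total: 282602.1 Mb = 35325.3 MB.
= 35.33 GB.

35.33 GB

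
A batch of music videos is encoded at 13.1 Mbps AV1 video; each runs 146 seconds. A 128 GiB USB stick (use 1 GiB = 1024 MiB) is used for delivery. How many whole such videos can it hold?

Per item: 13.100 Mbps × 146 s = 1,913 Mb = 239.1 MB.
Capacity: 128 GiB = 1,099,512 Mb; 574.88 items → 574 complete.

574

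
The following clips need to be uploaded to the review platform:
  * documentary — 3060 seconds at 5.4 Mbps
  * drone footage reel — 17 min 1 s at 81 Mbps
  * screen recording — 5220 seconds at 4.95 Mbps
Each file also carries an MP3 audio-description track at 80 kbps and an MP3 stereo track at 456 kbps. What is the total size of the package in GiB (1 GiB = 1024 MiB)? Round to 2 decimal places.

15.14 GiB

Audio total: 80 + 456 = 536 kbps = 0.536 Mbps.
documentary: 5.936 Mbps × 3060 s = 18164.2 Mb
drone footage reel: 81.536 Mbps × 1021 s = 83248.3 Mb
screen recording: 5.486 Mbps × 5220 s = 28636.9 Mb
Total: 130049.3 Mb = 16256.2 MB.
= 15.14 GiB.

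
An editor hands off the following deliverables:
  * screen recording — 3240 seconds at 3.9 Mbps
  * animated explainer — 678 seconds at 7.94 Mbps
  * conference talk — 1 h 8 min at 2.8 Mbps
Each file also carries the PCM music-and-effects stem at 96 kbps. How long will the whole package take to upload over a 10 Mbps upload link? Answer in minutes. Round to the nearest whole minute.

Audio: 96 kbps = 0.096 Mbps.
screen recording: 3.996 Mbps × 3240 s = 12947.0 Mb
animated explainer: 8.036 Mbps × 678 s = 5448.4 Mb
conference talk: 2.896 Mbps × 4080 s = 11815.7 Mb
Total: 30211.1 Mb = 3776.4 MB.
At 10 Mbps: 30211.1 / 10 = 3021 s ≈ 50.4 minutes.

50 minutes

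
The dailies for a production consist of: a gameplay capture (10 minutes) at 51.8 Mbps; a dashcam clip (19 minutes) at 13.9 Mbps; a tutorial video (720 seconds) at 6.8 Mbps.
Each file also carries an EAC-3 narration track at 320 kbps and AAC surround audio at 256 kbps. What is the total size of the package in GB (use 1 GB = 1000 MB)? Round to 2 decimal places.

Audio total: 320 + 256 = 576 kbps = 0.576 Mbps.
gameplay capture: 52.376 Mbps × 600 s = 31425.6 Mb
dashcam clip: 14.476 Mbps × 1140 s = 16502.6 Mb
tutorial video: 7.376 Mbps × 720 s = 5310.7 Mb
Total: 53239.0 Mb = 6654.9 MB.
= 6.655 GB.

6.65 GB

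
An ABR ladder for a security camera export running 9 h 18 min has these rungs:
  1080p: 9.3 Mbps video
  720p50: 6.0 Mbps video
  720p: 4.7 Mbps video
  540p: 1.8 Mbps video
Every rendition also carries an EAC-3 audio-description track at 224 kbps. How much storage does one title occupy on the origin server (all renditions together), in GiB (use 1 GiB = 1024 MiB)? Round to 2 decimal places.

9 h 18 min = 558 min = 33480 s
Audio: 224 kbps = 0.224 Mbps.
Sum of rendition bitrates: (9.3+0.224) + (6.0+0.224) + (4.7+0.224) + (1.8+0.224) = 22.696 Mbps.
× 33480 s = 759,862 Mb = 94,983 MB = 88.46 GiB.

88.46 GiB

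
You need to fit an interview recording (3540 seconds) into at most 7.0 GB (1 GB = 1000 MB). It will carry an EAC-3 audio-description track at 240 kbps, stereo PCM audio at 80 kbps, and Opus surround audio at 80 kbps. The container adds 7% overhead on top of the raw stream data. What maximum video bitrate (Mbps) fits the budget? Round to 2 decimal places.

14.38 Mbps

Budget: 7.0 GB = 56000.0 Mb.
Stream payload after overhead: 56000.0 / 1.07 = 52336.4 Mb.
Total bitrate budget: 52336.4 Mb / 3540 s = 14.784 Mbps.
Audio total: 240 + 80 + 80 = 400 kbps = 0.400 Mbps.
Video: 14.784 − 0.400 = 14.384 Mbps.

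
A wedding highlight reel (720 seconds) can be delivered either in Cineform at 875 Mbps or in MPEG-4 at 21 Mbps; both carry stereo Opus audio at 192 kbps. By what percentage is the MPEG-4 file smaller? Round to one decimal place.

Audio: 192 kbps = 0.192 Mbps.
Cineform: 875.192 Mbps × 720 s = 630138.2 Mb = 78.767 GB.
MPEG-4: 21.192 Mbps × 720 s = 15258.2 Mb = 1.907 GB.
Reduction: (1 − 1.907/78.767) × 100 = 97.58%.

97.6%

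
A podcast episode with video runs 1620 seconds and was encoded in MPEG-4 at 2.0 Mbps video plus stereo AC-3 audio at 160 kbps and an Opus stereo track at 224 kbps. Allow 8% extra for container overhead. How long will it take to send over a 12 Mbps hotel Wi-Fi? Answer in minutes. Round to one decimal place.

5.8 minutes

Audio total: 160 + 224 = 384 kbps = 0.384 Mbps.
Total bitrate: 2.384 Mbps.
File: 2.384 Mbps × 1620 s = 3862.1 Mb.
With 8% container overhead: ×1.08. → 4171.0 Mb.
At 12 Mbps: 4171.0 / 12 = 347.6 s ≈ 5.79 minutes.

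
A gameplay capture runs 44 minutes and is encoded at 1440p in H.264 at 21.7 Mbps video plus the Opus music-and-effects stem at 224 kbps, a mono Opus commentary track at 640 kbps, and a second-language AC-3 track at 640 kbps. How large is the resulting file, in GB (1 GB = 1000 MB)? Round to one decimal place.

7.7 GB

44 min = 2640 s
Audio total: 224 + 640 + 640 = 1504 kbps = 1.504 Mbps.
Total bitrate: 21.7 + 1.504 = 23.204 Mbps.
Stream data: 23.204 Mbps × 2640 s = 61258.6 Mb.
61,259 Mb ÷ 8 = 7,657 MB → 7.657 GB.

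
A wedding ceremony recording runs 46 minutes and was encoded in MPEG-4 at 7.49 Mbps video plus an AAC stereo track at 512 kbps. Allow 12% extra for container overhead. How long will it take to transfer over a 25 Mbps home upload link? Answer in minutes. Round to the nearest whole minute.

16 minutes

46 min = 2760 s
Audio: 512 kbps = 0.512 Mbps.
Total bitrate: 8.002 Mbps.
File: 8.002 Mbps × 2760 s = 22085.5 Mb.
With 12% container overhead: ×1.12. → 24735.8 Mb.
At 25 Mbps: 24735.8 / 25 = 989.4 s ≈ 16.5 minutes.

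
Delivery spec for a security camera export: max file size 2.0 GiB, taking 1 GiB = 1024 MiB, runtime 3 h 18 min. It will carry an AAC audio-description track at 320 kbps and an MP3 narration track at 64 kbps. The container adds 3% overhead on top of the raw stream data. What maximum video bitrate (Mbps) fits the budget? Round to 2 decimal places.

1.02 Mbps

Budget: 2.0 GiB = 17179.9 Mb.
Stream payload after overhead: 17179.9 / 1.03 = 16679.5 Mb.
3 h 18 min = 198 min = 11880 s
Total bitrate budget: 16679.5 Mb / 11880 s = 1.404 Mbps.
Audio total: 320 + 64 = 384 kbps = 0.384 Mbps.
Video: 1.404 − 0.384 = 1.020 Mbps.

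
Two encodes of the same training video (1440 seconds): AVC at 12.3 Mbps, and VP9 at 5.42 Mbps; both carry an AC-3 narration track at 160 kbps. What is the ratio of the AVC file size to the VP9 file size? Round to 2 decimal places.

Audio: 160 kbps = 0.160 Mbps.
AVC: 12.460 Mbps × 1440 s = 17942.4 Mb = 2.243 GB.
VP9: 5.580 Mbps × 1440 s = 8035.2 Mb = 1.004 GB.
Ratio: 2.243 / 1.004 = 2.233.

2.23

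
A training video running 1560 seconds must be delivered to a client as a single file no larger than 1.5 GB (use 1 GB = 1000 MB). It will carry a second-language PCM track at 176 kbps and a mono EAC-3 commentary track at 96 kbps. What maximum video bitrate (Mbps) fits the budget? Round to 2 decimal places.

7.42 Mbps

Budget: 1.5 GB = 12000.0 Mb.
Total bitrate budget: 12000.0 Mb / 1560 s = 7.692 Mbps.
Audio total: 176 + 96 = 272 kbps = 0.272 Mbps.
Video: 7.692 − 0.272 = 7.420 Mbps.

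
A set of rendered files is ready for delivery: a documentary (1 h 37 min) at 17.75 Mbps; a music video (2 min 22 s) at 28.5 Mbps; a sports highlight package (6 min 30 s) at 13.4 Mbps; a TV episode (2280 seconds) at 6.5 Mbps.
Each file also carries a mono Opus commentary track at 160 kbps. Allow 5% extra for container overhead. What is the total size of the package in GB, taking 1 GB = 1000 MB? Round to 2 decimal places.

Audio: 160 kbps = 0.160 Mbps.
documentary: 17.910 Mbps × 5820 s × 1.05 = 109448.0 Mb
music video: 28.660 Mbps × 142 s × 1.05 = 4273.2 Mb
sports highlight package: 13.560 Mbps × 390 s × 1.05 = 5552.8 Mb
TV episode: 6.660 Mbps × 2280 s × 1.05 = 15944.0 Mb
Total: 135218.1 Mb = 16902.3 MB.
= 16.90 GB.

16.90 GB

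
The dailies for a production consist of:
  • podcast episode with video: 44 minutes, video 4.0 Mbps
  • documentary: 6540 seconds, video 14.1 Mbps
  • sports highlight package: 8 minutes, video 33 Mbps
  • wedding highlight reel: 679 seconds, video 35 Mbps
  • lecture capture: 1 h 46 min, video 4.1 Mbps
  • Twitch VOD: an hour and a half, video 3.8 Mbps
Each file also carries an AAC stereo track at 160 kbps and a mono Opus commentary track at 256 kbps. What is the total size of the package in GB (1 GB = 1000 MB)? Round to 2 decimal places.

24.77 GB

Audio total: 160 + 256 = 416 kbps = 0.416 Mbps.
podcast episode with video: 4.416 Mbps × 2640 s = 11658.2 Mb
documentary: 14.516 Mbps × 6540 s = 94934.6 Mb
sports highlight package: 33.416 Mbps × 480 s = 16039.7 Mb
wedding highlight reel: 35.416 Mbps × 679 s = 24047.5 Mb
lecture capture: 4.516 Mbps × 6360 s = 28721.8 Mb
Twitch VOD: 4.216 Mbps × 5400 s = 22766.4 Mb
Total: 198168.2 Mb = 24771.0 MB.
= 24.77 GB.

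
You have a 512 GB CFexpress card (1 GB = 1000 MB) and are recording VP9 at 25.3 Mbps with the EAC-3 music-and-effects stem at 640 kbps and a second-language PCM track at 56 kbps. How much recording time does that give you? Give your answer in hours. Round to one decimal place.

Audio total: 640 + 56 = 696 kbps = 0.696 Mbps.
Total bitrate: 25.3 + 0.696 = 25.996 Mbps.
Capacity: 512 GB = 4,096,000 Mb.
Recording time: 4,096,000 / 25.996 = 157,563 s ≈ 43.8 hours.

43.8 hours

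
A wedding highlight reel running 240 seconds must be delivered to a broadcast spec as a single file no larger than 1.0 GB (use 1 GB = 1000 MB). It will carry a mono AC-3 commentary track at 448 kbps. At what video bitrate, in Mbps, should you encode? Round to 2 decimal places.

32.89 Mbps

Budget: 1.0 GB = 8000.0 Mb.
Total bitrate budget: 8000.0 Mb / 240 s = 33.333 Mbps.
Audio: 448 kbps = 0.448 Mbps.
Video: 33.333 − 0.448 = 32.885 Mbps.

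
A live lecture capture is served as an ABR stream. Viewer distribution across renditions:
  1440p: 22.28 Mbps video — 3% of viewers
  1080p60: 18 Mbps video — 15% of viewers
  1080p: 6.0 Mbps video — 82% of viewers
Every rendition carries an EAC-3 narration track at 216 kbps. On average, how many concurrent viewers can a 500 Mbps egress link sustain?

58

Audio: 216 kbps = 0.216 Mbps.
Average per-viewer bitrate: 0.03×22.496 + 0.15×18.216 + 0.82×6.216 = 8.504 Mbps.
500 Mbps = 500.0 Mbps; 500.0 / 8.504 = 58.79 → 58.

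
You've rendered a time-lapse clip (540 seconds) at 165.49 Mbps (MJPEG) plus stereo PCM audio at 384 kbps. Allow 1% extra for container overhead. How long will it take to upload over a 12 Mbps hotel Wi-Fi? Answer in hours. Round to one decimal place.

Audio: 384 kbps = 0.384 Mbps.
Total bitrate: 165.874 Mbps.
File: 165.874 Mbps × 540 s = 89572.0 Mb.
With 1% container overhead: ×1.01. → 90467.7 Mb.
At 12 Mbps: 90467.7 / 12 = 7539.0 s ≈ 2.09 hours.

2.1 hours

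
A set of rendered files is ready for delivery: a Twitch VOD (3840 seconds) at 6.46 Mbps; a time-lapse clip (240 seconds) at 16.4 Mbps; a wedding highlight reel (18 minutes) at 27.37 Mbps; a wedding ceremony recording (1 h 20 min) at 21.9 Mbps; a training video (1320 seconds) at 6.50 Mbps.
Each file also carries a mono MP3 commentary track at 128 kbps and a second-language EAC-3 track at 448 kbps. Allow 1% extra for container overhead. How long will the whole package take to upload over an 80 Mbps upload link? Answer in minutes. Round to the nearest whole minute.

38 minutes

Audio total: 128 + 448 = 576 kbps = 0.576 Mbps.
Twitch VOD: 7.036 Mbps × 3840 s × 1.01 = 27288.4 Mb
time-lapse clip: 16.976 Mbps × 240 s × 1.01 = 4115.0 Mb
wedding highlight reel: 27.946 Mbps × 1080 s × 1.01 = 30483.5 Mb
wedding ceremony recording: 22.476 Mbps × 4800 s × 1.01 = 108963.6 Mb
training video: 7.076 Mbps × 1320 s × 1.01 = 9433.7 Mb
Total: 180284.3 Mb = 22535.5 MB.
At 80 Mbps: 180284.3 / 80 = 2254 s ≈ 37.6 minutes.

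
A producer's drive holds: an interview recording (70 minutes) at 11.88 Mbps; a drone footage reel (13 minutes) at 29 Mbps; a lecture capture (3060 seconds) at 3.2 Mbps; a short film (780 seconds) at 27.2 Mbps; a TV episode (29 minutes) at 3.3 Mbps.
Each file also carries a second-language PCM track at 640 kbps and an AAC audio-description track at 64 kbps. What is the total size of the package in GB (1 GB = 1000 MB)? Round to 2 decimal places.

14.59 GB

Audio total: 640 + 64 = 704 kbps = 0.704 Mbps.
interview recording: 12.584 Mbps × 4200 s = 52852.8 Mb
drone footage reel: 29.704 Mbps × 780 s = 23169.1 Mb
lecture capture: 3.904 Mbps × 3060 s = 11946.2 Mb
short film: 27.904 Mbps × 780 s = 21765.1 Mb
TV episode: 4.004 Mbps × 1740 s = 6967.0 Mb
Total: 116700.2 Mb = 14587.5 MB.
= 14.59 GB.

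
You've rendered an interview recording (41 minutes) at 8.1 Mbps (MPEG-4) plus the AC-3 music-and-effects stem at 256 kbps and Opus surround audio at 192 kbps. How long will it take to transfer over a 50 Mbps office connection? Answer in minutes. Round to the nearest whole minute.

7 minutes

41 min = 2460 s
Audio total: 256 + 192 = 448 kbps = 0.448 Mbps.
Total bitrate: 8.548 Mbps.
File: 8.548 Mbps × 2460 s = 21028.1 Mb.
At 50 Mbps: 21028.1 / 50 = 420.6 s ≈ 7.01 minutes.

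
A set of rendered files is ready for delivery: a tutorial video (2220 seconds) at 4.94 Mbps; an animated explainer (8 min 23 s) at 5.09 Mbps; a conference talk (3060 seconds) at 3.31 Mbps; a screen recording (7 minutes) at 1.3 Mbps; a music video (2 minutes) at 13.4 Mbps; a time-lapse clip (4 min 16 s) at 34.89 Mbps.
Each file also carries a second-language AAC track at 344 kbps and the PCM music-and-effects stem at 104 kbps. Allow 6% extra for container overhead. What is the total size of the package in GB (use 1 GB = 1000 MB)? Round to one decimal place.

Audio total: 344 + 104 = 448 kbps = 0.448 Mbps.
tutorial video: 5.388 Mbps × 2220 s × 1.06 = 12679.0 Mb
animated explainer: 5.538 Mbps × 503 s × 1.06 = 2952.8 Mb
conference talk: 3.758 Mbps × 3060 s × 1.06 = 12189.4 Mb
screen recording: 1.748 Mbps × 420 s × 1.06 = 778.2 Mb
music video: 13.848 Mbps × 120 s × 1.06 = 1761.5 Mb
time-lapse clip: 35.338 Mbps × 256 s × 1.06 = 9589.3 Mb
Total: 39950.2 Mb = 4993.8 MB.
= 4.994 GB.

5.0 GB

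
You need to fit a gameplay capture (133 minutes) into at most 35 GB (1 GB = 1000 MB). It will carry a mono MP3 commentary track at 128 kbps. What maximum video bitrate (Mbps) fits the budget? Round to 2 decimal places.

Budget: 35 GB = 280000.0 Mb.
133 min = 7980 s
Total bitrate budget: 280000.0 Mb / 7980 s = 35.088 Mbps.
Audio: 128 kbps = 0.128 Mbps.
Video: 35.088 − 0.128 = 34.960 Mbps.

34.96 Mbps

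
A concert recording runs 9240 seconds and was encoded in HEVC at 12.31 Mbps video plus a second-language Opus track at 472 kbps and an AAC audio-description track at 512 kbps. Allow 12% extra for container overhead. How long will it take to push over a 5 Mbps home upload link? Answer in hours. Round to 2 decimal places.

7.64 hours

Audio total: 472 + 512 = 984 kbps = 0.984 Mbps.
Total bitrate: 13.294 Mbps.
File: 13.294 Mbps × 9240 s = 122836.6 Mb.
With 12% container overhead: ×1.12. → 137576.9 Mb.
At 5 Mbps: 137576.9 / 5 = 27515.4 s ≈ 7.64 hours.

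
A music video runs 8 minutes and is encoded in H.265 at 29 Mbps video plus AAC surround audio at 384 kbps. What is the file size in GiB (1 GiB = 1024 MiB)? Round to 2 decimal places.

8 min = 480 s
Audio: 384 kbps = 0.384 Mbps.
Total bitrate: 29 + 0.384 = 29.384 Mbps.
Stream data: 29.384 Mbps × 480 s = 14104.3 Mb.
14,104 Mb = 1,763,040,000 bytes ÷ 1,073,741,824 = 1.642 GiB.

1.64 GiB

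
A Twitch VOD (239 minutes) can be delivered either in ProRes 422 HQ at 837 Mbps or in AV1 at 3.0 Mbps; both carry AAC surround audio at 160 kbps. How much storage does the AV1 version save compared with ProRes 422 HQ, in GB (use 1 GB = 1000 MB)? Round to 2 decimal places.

239 min = 14340 s
Audio: 160 kbps = 0.160 Mbps.
ProRes 422 HQ: 837.160 Mbps × 14340 s = 12004874.4 Mb = 1500.609 GB.
AV1: 3.160 Mbps × 14340 s = 45314.4 Mb = 5.664 GB.
Saving: 1500.609 − 5.664 = 1494.945 GB.

1494.95 GB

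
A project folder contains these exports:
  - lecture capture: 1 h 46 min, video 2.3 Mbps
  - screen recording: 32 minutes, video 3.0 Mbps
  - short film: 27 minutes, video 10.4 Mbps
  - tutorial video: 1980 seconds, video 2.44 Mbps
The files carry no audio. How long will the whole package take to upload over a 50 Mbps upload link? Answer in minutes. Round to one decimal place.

lecture capture: 2.300 Mbps × 6360 s = 14628.0 Mb
screen recording: 3.000 Mbps × 1920 s = 5760.0 Mb
short film: 10.400 Mbps × 1620 s = 16848.0 Mb
tutorial video: 2.440 Mbps × 1980 s = 4831.2 Mb
Total: 42067.2 Mb = 5258.4 MB.
At 50 Mbps: 42067.2 / 50 = 841 s ≈ 14 minutes.

14.0 minutes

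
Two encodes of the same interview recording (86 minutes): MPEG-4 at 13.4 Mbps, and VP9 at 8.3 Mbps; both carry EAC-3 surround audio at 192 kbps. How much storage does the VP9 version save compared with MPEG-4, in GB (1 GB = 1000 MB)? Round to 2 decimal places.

3.29 GB

86 min = 5160 s
Audio: 192 kbps = 0.192 Mbps.
MPEG-4: 13.592 Mbps × 5160 s = 70134.7 Mb = 8.767 GB.
VP9: 8.492 Mbps × 5160 s = 43818.7 Mb = 5.477 GB.
Saving: 8.767 − 5.477 = 3.289 GB.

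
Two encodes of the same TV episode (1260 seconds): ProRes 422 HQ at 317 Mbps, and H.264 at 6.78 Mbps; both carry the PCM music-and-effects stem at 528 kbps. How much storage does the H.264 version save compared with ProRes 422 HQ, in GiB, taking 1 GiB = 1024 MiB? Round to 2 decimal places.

Audio: 528 kbps = 0.528 Mbps.
ProRes 422 HQ: 317.528 Mbps × 1260 s = 400085.3 Mb = 46.576 GiB.
H.264: 7.308 Mbps × 1260 s = 9208.1 Mb = 1.072 GiB.
Saving: 46.576 − 1.072 = 45.504 GiB.

45.50 GiB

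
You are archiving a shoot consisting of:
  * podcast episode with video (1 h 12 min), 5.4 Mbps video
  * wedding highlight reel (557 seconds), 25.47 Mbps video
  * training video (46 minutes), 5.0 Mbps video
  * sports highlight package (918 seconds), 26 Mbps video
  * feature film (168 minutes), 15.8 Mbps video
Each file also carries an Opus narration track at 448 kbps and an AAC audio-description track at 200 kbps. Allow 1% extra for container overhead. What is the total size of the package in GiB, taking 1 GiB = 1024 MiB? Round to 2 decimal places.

28.99 GiB

Audio total: 448 + 200 = 648 kbps = 0.648 Mbps.
podcast episode with video: 6.048 Mbps × 4320 s × 1.01 = 26388.6 Mb
wedding highlight reel: 26.118 Mbps × 557 s × 1.01 = 14693.2 Mb
training video: 5.648 Mbps × 2760 s × 1.01 = 15744.4 Mb
sports highlight package: 26.648 Mbps × 918 s × 1.01 = 24707.5 Mb
feature film: 16.448 Mbps × 10080 s × 1.01 = 167453.8 Mb
Total: 248987.5 Mb = 31123.4 MB.
= 28.99 GiB.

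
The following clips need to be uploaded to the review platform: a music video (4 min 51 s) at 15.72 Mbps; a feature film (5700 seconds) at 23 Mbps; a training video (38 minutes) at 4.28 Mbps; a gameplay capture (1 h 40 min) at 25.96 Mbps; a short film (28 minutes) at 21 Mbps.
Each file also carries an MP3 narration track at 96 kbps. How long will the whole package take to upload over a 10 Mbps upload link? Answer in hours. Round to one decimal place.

9.4 hours

Audio: 96 kbps = 0.096 Mbps.
music video: 15.816 Mbps × 291 s = 4602.5 Mb
feature film: 23.096 Mbps × 5700 s = 131647.2 Mb
training video: 4.376 Mbps × 2280 s = 9977.3 Mb
gameplay capture: 26.056 Mbps × 6000 s = 156336.0 Mb
short film: 21.096 Mbps × 1680 s = 35441.3 Mb
Total: 338004.2 Mb = 42250.5 MB.
At 10 Mbps: 338004.2 / 10 = 33800 s ≈ 9.39 hours.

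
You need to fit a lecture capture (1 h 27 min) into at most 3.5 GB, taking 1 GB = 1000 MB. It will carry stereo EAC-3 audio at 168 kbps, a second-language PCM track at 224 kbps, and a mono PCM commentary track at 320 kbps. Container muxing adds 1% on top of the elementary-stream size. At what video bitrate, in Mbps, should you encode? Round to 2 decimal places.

4.60 Mbps

Budget: 3.5 GB = 28000.0 Mb.
Stream payload after overhead: 28000.0 / 1.01 = 27722.8 Mb.
1 h 27 min = 87 min = 5220 s
Total bitrate budget: 27722.8 Mb / 5220 s = 5.311 Mbps.
Audio total: 168 + 224 + 320 = 712 kbps = 0.712 Mbps.
Video: 5.311 − 0.712 = 4.599 Mbps.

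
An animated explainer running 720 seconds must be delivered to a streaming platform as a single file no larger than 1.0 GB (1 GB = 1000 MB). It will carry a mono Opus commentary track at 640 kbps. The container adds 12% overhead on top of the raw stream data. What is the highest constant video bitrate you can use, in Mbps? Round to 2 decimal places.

Budget: 1.0 GB = 8000.0 Mb.
Stream payload after overhead: 8000.0 / 1.12 = 7142.9 Mb.
Total bitrate budget: 7142.9 Mb / 720 s = 9.921 Mbps.
Audio: 640 kbps = 0.640 Mbps.
Video: 9.921 − 0.640 = 9.281 Mbps.

9.28 Mbps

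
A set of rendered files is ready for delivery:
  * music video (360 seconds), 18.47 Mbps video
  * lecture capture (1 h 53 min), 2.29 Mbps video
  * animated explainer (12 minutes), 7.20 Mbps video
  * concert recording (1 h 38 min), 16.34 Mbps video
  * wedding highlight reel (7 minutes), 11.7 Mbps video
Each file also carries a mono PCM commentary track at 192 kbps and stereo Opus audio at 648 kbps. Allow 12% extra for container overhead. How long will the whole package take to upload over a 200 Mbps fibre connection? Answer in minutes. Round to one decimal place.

Audio total: 192 + 648 = 840 kbps = 0.840 Mbps.
music video: 19.310 Mbps × 360 s × 1.12 = 7785.8 Mb
lecture capture: 3.130 Mbps × 6780 s × 1.12 = 23768.0 Mb
animated explainer: 8.040 Mbps × 720 s × 1.12 = 6483.5 Mb
concert recording: 17.180 Mbps × 5880 s × 1.12 = 113140.6 Mb
wedding highlight reel: 12.540 Mbps × 420 s × 1.12 = 5898.8 Mb
Total: 157076.6 Mb = 19634.6 MB.
At 200 Mbps: 157076.6 / 200 = 785 s ≈ 13.1 minutes.

13.1 minutes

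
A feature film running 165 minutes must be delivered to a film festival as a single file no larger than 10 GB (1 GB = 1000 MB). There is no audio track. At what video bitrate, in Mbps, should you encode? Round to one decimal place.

Budget: 10 GB = 80000.0 Mb.
165 min = 9900 s
Total bitrate budget: 80000.0 Mb / 9900 s = 8.081 Mbps.

8.1 Mbps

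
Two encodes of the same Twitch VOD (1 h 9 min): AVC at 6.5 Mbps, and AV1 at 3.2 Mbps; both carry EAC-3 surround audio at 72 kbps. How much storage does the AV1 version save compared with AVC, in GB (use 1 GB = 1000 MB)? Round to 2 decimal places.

1.71 GB

1 h 9 min = 69 min = 4140 s
Audio: 72 kbps = 0.072 Mbps.
AVC: 6.572 Mbps × 4140 s = 27208.1 Mb = 3.401 GB.
AV1: 3.272 Mbps × 4140 s = 13546.1 Mb = 1.693 GB.
Saving: 3.401 − 1.693 = 1.708 GB.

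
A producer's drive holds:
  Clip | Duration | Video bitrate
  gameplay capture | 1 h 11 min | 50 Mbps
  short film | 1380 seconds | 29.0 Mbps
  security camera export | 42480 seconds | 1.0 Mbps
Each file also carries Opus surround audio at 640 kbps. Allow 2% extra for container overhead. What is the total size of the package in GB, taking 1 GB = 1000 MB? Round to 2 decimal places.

41.60 GB

Audio: 640 kbps = 0.640 Mbps.
gameplay capture: 50.640 Mbps × 4260 s × 1.02 = 220040.9 Mb
short film: 29.640 Mbps × 1380 s × 1.02 = 41721.3 Mb
security camera export: 1.640 Mbps × 42480 s × 1.02 = 71060.5 Mb
Total: 332822.7 Mb = 41602.8 MB.
= 41.60 GB.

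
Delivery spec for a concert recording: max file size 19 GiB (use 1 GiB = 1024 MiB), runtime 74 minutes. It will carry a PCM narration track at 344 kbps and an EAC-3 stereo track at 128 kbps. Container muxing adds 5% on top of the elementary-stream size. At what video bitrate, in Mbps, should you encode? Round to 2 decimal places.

Budget: 19 GiB = 163208.8 Mb.
Stream payload after overhead: 163208.8 / 1.05 = 155436.9 Mb.
74 min = 4440 s
Total bitrate budget: 155436.9 Mb / 4440 s = 35.008 Mbps.
Audio total: 344 + 128 = 472 kbps = 0.472 Mbps.
Video: 35.008 − 0.472 = 34.536 Mbps.

34.54 Mbps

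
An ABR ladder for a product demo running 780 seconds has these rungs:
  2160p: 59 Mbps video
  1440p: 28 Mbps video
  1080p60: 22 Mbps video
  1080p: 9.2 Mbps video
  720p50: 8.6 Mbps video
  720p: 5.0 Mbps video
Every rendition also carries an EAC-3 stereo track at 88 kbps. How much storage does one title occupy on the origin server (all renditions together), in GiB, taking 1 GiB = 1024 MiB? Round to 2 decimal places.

Audio: 88 kbps = 0.088 Mbps.
Sum of rendition bitrates: (59+0.088) + (28+0.088) + (22+0.088) + (9.2+0.088) + (8.6+0.088) + (5.0+0.088) = 132.328 Mbps.
× 780 s = 103,216 Mb = 12,902 MB = 12.02 GiB.

12.02 GiB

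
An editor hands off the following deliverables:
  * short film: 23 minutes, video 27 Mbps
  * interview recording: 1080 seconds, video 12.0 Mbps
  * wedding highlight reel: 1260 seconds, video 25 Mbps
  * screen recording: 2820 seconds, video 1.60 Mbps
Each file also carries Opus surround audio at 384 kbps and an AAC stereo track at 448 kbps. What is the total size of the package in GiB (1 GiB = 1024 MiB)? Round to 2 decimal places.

Audio total: 384 + 448 = 832 kbps = 0.832 Mbps.
short film: 27.832 Mbps × 1380 s = 38408.2 Mb
interview recording: 12.832 Mbps × 1080 s = 13858.6 Mb
wedding highlight reel: 25.832 Mbps × 1260 s = 32548.3 Mb
screen recording: 2.432 Mbps × 2820 s = 6858.2 Mb
Total: 91673.3 Mb = 11459.2 MB.
= 10.67 GiB.

10.67 GiB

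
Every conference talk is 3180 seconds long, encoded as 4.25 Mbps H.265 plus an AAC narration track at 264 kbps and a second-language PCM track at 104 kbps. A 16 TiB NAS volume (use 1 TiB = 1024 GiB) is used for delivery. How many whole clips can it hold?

Audio total: 264 + 104 = 368 kbps = 0.368 Mbps.
Total bitrate: 4.618 Mbps.
Per item: 4.618 Mbps × 3180 s = 14,685 Mb = 1,836 MB.
Capacity: 16 TiB = 140,737,488 Mb; 9583.60 items → 9583 complete.

9583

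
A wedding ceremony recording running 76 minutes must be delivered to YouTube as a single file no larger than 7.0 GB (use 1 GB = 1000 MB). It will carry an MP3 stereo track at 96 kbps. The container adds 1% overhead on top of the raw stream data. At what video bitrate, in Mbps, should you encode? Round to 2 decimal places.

Budget: 7.0 GB = 56000.0 Mb.
Stream payload after overhead: 56000.0 / 1.01 = 55445.5 Mb.
76 min = 4560 s
Total bitrate budget: 55445.5 Mb / 4560 s = 12.159 Mbps.
Audio: 96 kbps = 0.096 Mbps.
Video: 12.159 − 0.096 = 12.063 Mbps.

12.06 Mbps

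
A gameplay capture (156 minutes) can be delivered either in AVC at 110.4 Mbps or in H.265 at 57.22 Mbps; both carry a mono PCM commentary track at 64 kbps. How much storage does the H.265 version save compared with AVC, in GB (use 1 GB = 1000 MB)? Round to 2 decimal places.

156 min = 9360 s
Audio: 64 kbps = 0.064 Mbps.
AVC: 110.464 Mbps × 9360 s = 1033943.0 Mb = 129.243 GB.
H.265: 57.284 Mbps × 9360 s = 536178.2 Mb = 67.022 GB.
Saving: 129.243 − 67.022 = 62.221 GB.

62.22 GB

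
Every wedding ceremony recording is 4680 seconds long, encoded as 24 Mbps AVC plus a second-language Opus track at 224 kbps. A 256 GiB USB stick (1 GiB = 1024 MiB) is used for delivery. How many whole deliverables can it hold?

19

Audio: 224 kbps = 0.224 Mbps.
Total bitrate: 24.224 Mbps.
Per item: 24.224 Mbps × 4680 s = 113,368 Mb = 14,171 MB.
Capacity: 256 GiB = 2,199,023 Mb; 19.40 items → 19 complete.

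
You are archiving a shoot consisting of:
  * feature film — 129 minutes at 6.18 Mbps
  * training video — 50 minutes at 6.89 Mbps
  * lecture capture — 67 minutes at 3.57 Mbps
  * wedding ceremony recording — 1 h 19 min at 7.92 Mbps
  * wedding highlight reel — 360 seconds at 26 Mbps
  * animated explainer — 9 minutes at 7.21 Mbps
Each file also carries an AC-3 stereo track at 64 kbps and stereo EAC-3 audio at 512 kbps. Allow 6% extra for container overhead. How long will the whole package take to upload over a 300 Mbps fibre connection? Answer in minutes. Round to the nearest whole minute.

Audio total: 64 + 512 = 576 kbps = 0.576 Mbps.
feature film: 6.756 Mbps × 7740 s × 1.06 = 55428.9 Mb
training video: 7.466 Mbps × 3000 s × 1.06 = 23741.9 Mb
lecture capture: 4.146 Mbps × 4020 s × 1.06 = 17666.9 Mb
wedding ceremony recording: 8.496 Mbps × 4740 s × 1.06 = 42687.3 Mb
wedding highlight reel: 26.576 Mbps × 360 s × 1.06 = 10141.4 Mb
animated explainer: 7.786 Mbps × 540 s × 1.06 = 4456.7 Mb
Total: 154123.2 Mb = 19265.4 MB.
At 300 Mbps: 154123.2 / 300 = 514 s ≈ 8.56 minutes.

9 minutes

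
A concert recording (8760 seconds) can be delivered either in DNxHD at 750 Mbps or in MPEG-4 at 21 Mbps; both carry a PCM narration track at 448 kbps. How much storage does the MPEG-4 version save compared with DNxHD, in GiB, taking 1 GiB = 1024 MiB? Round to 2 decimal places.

743.43 GiB

Audio: 448 kbps = 0.448 Mbps.
DNxHD: 750.448 Mbps × 8760 s = 6573924.5 Mb = 765.306 GiB.
MPEG-4: 21.448 Mbps × 8760 s = 187884.5 Mb = 21.873 GiB.
Saving: 765.306 − 21.873 = 743.433 GiB.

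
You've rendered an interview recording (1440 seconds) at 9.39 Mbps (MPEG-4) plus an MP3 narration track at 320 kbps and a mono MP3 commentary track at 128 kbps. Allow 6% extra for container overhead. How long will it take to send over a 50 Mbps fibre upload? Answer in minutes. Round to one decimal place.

5.0 minutes

Audio total: 320 + 128 = 448 kbps = 0.448 Mbps.
Total bitrate: 9.838 Mbps.
File: 9.838 Mbps × 1440 s = 14166.7 Mb.
With 6% container overhead: ×1.06. → 15016.7 Mb.
At 50 Mbps: 15016.7 / 50 = 300.3 s ≈ 5.01 minutes.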